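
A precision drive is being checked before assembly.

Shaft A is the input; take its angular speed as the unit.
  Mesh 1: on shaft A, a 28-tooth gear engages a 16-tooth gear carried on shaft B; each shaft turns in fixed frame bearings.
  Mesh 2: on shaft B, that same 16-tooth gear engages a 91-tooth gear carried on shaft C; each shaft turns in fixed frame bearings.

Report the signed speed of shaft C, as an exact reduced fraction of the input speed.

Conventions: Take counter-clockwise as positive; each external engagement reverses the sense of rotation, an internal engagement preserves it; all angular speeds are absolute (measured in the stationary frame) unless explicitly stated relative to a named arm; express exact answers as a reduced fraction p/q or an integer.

4/13

2-mesh fixed-axis compound train (all bearings frame-fixed)
mesh 1 [28T→16T]: |ω|/ω_in = 1×28/16 = 7/4, sense flips to −
mesh 2 [16T→91T]: |ω|/ω_in = (7/4)×16/91 = 4/13, sense flips to +
signed output speed (× input speed) = 4/13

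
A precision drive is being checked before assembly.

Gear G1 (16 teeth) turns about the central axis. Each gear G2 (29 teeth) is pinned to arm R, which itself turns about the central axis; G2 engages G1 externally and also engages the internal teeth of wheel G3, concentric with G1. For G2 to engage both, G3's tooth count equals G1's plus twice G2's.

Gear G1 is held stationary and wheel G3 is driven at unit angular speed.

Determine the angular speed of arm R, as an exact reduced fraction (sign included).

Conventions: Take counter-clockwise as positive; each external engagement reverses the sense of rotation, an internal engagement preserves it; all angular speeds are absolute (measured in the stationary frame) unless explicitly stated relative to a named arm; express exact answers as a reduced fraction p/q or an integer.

37/45

topology: planetary set — G1 16T / G2 29T / G3 74T, arm = carrier (Willis)
ring teeth: 16 + 2·29 = 74
16(ω_sun−ω_arm) = −74(ω_ring−ω_arm),  ω_sun = 0, ω_ring = 1
16(0−ω_arm) = −74(1−ω_arm)  ⇒  90·ω_arm = 74  ⇒  ω_arm = 37/45
exact speed ratio = 37/45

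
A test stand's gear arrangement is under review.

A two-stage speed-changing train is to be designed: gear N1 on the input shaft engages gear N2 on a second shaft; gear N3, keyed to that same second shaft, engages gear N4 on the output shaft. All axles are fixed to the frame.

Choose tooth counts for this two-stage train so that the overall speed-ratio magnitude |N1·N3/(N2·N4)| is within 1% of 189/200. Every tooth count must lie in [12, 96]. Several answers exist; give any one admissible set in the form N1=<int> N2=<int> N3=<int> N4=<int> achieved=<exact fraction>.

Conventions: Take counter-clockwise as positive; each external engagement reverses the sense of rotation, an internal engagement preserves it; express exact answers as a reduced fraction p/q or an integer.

N1=14 N2=16 N3=27 N4=25 achieved=189/200

class = fixed-axis compound train [2-stage, 189/200 wanted]
target = 189/200 in lowest terms: an exact hit needs N1·N3 = k·189 and N2·N4 = k·200 for one integer k, every count in [12, 96]; additionally prefer no 1:1 stage (N1 ≠ N2, N3 ≠ N4)
k = 1: no 1:1-free in-range split of k·189 and k·200 into factor pairs; take k = 2
k = 2: N1·N3 = 378 = 14·27, N2·N4 = 400 = 16·25
achieved = 14·27/(16·25) = 189/200; |achieved − target| = 0 ≤ 189/20000 ✓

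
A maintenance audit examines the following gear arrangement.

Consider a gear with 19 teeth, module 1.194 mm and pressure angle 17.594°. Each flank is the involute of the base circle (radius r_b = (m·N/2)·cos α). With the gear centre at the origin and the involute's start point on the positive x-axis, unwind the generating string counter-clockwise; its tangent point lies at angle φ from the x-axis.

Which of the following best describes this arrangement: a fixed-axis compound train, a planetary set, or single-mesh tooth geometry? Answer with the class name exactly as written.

topology: single-mesh involute geometry — m = 1.194, N = 19
classification: single-mesh tooth geometry

single-mesh tooth geometry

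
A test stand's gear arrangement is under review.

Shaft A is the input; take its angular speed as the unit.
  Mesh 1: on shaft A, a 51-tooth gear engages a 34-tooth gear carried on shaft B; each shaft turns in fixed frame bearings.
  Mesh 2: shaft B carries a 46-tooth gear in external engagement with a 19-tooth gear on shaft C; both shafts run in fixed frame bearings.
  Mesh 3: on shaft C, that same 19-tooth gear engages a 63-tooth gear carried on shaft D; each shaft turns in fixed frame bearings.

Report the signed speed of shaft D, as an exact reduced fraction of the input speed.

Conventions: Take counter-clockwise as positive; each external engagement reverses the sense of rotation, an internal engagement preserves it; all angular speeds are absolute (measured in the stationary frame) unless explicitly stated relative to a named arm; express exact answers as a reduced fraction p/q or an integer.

-23/21

3-mesh fixed-axis compound train (all bearings frame-fixed)
mesh 1 [51T→34T]: |ω|/ω_in = 1×51/34 = 3/2, sense flips to −
mesh 2 [46T→19T]: |ω|/ω_in = (3/2)×46/19 = 69/19, sense flips to +
mesh 3 [19T→63T]: |ω|/ω_in = (69/19)×19/63 = 23/21, sense flips to −
signed output speed (× input speed) = -23/21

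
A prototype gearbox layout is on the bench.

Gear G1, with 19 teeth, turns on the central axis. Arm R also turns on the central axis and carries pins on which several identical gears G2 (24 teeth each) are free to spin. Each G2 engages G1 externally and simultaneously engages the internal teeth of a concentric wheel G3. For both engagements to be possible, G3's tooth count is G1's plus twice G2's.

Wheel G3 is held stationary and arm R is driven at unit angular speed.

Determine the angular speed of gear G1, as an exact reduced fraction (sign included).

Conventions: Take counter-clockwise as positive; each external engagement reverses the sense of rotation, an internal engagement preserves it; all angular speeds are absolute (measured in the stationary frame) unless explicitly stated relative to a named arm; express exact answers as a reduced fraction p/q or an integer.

86/19

planetary set (19T centre, 24T on arm, 67T internal) — Willis relation
ring teeth: 19 + 2·24 = 67
19(ω_sun−ω_arm) = −67(ω_ring−ω_arm),  ω_ring = 0, ω_arm = 1
ω_sun = 1 − (67/19)(0−1) = 86/19
exact speed ratio = 86/19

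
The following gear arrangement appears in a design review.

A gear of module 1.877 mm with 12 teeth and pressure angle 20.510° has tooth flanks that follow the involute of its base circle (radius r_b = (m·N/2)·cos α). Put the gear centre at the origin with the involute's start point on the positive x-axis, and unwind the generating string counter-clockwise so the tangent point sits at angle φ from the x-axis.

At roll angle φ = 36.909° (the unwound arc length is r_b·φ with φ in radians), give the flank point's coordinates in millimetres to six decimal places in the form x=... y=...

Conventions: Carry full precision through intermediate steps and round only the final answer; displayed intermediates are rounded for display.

x=12.514832 y=0.901472

single-mesh involute tooth geometry (12T wheel at module 1.877)
pitch radius r_p = m·N/2 = 1.877·12/2 = 11.262000
base radius r_b = r_p·cos α = 11.262000·cos 20.510° = 10.548114
roll angle φ = 36.909° = 0.64418357 rad
x = r_b·(cos φ + φ·sin φ) = 12.514832
y = r_b·(sin φ − φ·cos φ) = 0.901472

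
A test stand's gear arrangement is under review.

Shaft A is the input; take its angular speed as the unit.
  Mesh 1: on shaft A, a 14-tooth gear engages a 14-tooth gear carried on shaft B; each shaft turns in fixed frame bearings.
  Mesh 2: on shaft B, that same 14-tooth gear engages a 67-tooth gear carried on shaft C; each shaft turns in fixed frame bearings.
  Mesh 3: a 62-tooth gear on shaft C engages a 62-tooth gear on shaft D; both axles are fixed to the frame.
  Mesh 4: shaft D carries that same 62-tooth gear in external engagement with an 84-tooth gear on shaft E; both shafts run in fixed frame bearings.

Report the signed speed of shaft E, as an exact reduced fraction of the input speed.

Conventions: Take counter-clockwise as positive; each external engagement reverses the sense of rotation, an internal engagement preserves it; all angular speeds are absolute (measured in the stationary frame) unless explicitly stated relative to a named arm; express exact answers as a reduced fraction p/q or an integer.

31/201

4-mesh fixed-axis compound train (all bearings frame-fixed)
mesh 1 [14T→14T]: |ω|/ω_in = 1×14/14 = 1, sense flips to −
mesh 2 [14T→67T]: |ω|/ω_in = 1×14/67 = 14/67, sense flips to +
mesh 3 [62T→62T]: |ω|/ω_in = (14/67)×62/62 = 14/67, sense flips to −
mesh 4 [62T→84T]: |ω|/ω_in = (14/67)×62/84 = 31/201, sense flips to +
signed output speed (× input speed) = 31/201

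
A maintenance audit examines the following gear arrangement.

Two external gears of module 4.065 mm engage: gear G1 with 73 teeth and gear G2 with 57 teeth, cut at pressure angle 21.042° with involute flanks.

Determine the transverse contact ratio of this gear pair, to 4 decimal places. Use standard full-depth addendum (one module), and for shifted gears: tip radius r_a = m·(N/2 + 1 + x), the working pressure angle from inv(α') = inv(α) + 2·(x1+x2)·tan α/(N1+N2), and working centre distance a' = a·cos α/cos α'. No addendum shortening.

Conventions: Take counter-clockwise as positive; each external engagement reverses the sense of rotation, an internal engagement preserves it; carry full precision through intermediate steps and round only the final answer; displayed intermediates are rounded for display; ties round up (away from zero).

topology: single-mesh involute geometry — m = 4.065, 73T/57T pair
base radii: r_b1 = 138.478648, r_b2 = 108.127163
tip radii: r_a1 = 152.437500, r_a2 = 119.917500
no profile shift: α' = α, a' = a
action lengths: √(r_a1²−r_b1²) = 63.724843, √(r_a2²−r_b2²) = 51.852902
base pitch p_b = π·m·cos α = 11.919000
CR = (63.724843 + 51.852902 − 264.225000·sin 21.04200°)/11.919000 = 1.737325
contact ratio ≈ 1.7373

1.7373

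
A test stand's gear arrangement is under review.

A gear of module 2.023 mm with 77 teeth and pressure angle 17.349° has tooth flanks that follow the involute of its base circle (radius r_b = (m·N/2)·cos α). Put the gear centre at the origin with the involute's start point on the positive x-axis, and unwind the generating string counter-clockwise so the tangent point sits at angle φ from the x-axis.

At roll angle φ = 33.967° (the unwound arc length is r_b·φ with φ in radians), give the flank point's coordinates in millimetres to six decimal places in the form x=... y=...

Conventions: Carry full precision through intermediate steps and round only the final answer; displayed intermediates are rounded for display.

recognized (one wheel, involute flank): single-mesh tooth geometry, m = 2.023, N = 77
pitch radius r_p = m·N/2 = 2.023·77/2 = 77.885500
base radius r_b = r_p·cos α = 77.885500·cos 17.349° = 74.342187
roll angle φ = 33.967° = 0.59283599 rad
x = r_b·(cos φ + φ·sin φ) = 86.280506
y = r_b·(sin φ − φ·cos φ) = 4.983986

x=86.280506 y=4.983986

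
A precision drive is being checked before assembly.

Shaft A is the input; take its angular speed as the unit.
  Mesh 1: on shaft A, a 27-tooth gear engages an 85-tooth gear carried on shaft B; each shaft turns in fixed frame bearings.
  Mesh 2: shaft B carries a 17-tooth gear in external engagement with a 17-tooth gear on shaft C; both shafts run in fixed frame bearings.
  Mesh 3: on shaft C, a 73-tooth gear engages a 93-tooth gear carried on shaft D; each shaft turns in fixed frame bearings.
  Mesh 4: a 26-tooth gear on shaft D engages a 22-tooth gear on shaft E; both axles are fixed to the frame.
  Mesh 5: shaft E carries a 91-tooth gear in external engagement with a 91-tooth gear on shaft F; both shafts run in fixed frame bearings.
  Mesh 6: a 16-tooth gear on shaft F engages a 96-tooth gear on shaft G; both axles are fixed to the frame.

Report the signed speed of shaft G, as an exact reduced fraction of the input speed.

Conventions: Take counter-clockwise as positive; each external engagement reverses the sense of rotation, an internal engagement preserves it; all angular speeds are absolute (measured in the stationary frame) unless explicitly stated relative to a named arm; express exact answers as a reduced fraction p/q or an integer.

2847/57970

6-mesh fixed-axis compound train (all bearings frame-fixed)
mesh 1 [27T→85T]: |ω|/ω_in = 1×27/85 = 27/85, sense flips to −
mesh 2 [17T→17T]: |ω|/ω_in = (27/85)×17/17 = 27/85, sense flips to +
mesh 3 [73T→93T]: |ω|/ω_in = (27/85)×73/93 = 657/2635, sense flips to −
mesh 4 [26T→22T]: |ω|/ω_in = (657/2635)×26/22 = 8541/28985, sense flips to +
mesh 5 [91T→91T]: |ω|/ω_in = (8541/28985)×91/91 = 8541/28985, sense flips to −
mesh 6 [16T→96T]: |ω|/ω_in = (8541/28985)×16/96 = 2847/57970, sense flips to +
signed output speed (× input speed) = 2847/57970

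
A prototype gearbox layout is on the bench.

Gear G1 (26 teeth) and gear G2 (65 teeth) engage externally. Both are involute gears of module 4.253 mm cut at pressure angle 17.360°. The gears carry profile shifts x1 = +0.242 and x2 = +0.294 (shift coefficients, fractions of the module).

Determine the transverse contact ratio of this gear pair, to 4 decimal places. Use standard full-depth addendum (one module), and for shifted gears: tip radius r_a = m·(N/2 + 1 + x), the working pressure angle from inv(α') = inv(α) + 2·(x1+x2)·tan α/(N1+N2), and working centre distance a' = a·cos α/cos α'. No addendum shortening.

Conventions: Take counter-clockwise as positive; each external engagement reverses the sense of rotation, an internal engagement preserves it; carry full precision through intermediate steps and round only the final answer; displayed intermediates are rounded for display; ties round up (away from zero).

1.7370

recognized (one external pair, fixed centres): single-mesh tooth geometry, m = 4.253, N1 = 26, N2 = 65
base radii: r_b1 = 52.770523, r_b2 = 131.926308
tip radii: r_a1 = 60.571226, r_a2 = 143.725882
inv(α') = inv(17.360°) + 2·(+0.242+0.294)·tan α/(26+65) = 0.01330799  ⇒  α' = 19.28200°
a' = a·cos α / cos α' = 193.5115·cos 17.360°/cos 19.28200° = 195.673170
action lengths: √(r_a1²−r_b1²) = 29.734581, √(r_a2²−r_b2²) = 57.031380
base pitch p_b = π·m·cos α = 12.752576
CR = (29.734581 + 57.031380 − 195.673170·sin 19.28200°)/12.752576 = 1.736997
contact ratio ≈ 1.7370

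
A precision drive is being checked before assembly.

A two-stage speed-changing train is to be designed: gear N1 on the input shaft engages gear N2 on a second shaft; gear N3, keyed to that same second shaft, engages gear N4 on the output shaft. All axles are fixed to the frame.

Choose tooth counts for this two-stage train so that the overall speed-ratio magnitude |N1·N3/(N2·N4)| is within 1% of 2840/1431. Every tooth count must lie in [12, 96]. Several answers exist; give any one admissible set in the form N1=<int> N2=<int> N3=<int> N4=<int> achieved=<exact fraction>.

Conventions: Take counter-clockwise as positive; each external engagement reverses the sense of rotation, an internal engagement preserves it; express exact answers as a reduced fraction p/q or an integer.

2-stage fixed-axis compound train for ratio 2840/1431
target = 2840/1431 in lowest terms: an exact hit needs N1·N3 = k·2840 and N2·N4 = k·1431 for one integer k, every count in [12, 96]; additionally prefer no 1:1 stage (N1 ≠ N2, N3 ≠ N4)
k = 1: N1·N3 = 2840 = 40·71, N2·N4 = 1431 = 27·53
achieved = 40·71/(27·53) = 2840/1431; |achieved − target| = 0 ≤ 142/7155 ✓

N1=40 N2=27 N3=71 N4=53 achieved=2840/1431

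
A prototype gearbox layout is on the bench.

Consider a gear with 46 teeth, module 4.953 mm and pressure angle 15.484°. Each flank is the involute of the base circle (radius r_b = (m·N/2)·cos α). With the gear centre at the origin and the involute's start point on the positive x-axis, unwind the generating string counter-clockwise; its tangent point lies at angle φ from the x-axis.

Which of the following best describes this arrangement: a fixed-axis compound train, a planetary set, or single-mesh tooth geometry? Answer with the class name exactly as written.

class = single-mesh tooth geometry [base-circle involute, m = 4.953, 46T]
classification: single-mesh tooth geometry

single-mesh tooth geometry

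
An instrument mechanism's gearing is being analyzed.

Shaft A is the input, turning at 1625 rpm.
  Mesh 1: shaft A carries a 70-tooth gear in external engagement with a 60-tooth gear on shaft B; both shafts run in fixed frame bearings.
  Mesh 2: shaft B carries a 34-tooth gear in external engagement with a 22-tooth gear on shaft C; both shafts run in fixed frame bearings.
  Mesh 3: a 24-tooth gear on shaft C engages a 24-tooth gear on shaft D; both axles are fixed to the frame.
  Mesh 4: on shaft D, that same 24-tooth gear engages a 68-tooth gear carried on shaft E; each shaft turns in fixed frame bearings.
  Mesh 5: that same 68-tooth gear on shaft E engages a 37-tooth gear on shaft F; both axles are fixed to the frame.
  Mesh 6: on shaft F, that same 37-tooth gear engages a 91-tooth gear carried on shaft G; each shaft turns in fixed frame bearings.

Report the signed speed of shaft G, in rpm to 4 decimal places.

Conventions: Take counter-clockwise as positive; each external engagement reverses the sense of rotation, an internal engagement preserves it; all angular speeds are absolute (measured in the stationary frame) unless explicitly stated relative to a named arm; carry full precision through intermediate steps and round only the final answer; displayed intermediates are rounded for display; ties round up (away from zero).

topology: fixed-axis compound train — 6 meshes, A→G
mesh 1 [70T→60T]: ω = 1625.0000×70/60 = 1895.8333 rpm, sense flips to −
mesh 2 [34T→22T]: ω = 1895.8333×34/22 = 2929.9242 rpm, sense flips to +
mesh 3 [24T→24T]: ω = 2929.9242×24/24 = 2929.9242 rpm, sense flips to −
mesh 4 [24T→68T]: ω = 2929.9242×24/68 = 1034.0909 rpm, sense flips to +
mesh 5 [68T→37T]: ω = 1034.0909×68/37 = 1900.4914 rpm, sense flips to −
mesh 6 [37T→91T]: ω = 1900.4914×37/91 = 772.7273 rpm, sense flips to +
signed output speed = +772.7273 rpm

+772.7273 rpm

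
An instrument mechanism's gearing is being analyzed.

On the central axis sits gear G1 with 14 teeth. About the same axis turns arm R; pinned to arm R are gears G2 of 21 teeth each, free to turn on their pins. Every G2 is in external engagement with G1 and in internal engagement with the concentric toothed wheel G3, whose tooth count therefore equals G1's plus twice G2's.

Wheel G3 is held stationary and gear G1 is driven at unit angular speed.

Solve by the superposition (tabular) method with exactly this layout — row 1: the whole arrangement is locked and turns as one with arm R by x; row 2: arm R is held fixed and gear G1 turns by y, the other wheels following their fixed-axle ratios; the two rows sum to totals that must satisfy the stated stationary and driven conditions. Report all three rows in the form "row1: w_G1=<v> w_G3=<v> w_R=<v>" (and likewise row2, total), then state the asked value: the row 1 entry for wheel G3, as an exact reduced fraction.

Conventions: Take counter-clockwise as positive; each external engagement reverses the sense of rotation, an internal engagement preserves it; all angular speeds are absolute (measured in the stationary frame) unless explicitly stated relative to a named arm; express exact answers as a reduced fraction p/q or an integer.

row1: w_G1=1/5 w_G3=1/5 w_R=1/5
row2: w_G1=4/5 w_G3=-1/5 w_R=0
total: w_G1=1 w_G3=0 w_R=1/5
asked value: 1/5

planetary set (14T centre, 21T on arm, 56T internal) — Willis relation
superposition row 1 [locked train]: every member turns x
row 2 — arm fixed, fixed-axis ratios: sun y, ring −(14/56)·y, arm 0
boundary: total ω_ring = x − (14/56)·y = 0 and total ω_sun = x + y = 1  ⇒  y = 4/5, x = 1/5
row 2 ring = −(14/56)·4/5 = -1/5
totals (row 1 + row 2): sun 1/5 + 4/5 = 1, ring 1/5 + (-1/5) = 0, arm 1/5 + 0 = 1/5
asked cell (row1, ring) = 1/5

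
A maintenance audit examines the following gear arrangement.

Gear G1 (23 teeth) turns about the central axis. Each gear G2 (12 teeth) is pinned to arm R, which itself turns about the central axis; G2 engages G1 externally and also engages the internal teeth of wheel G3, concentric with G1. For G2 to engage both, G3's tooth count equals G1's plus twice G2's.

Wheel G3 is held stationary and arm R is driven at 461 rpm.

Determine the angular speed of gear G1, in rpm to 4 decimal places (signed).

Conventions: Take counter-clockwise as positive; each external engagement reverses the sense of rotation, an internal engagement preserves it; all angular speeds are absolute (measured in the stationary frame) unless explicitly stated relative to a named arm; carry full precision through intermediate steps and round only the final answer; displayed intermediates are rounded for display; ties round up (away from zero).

+1403.0435 rpm

planetary set (23T centre, 12T on arm, 47T internal) — Willis relation
normalise by the input: solve with ω_arm = 1, then scale by 461 rpm
ring teeth: 23 + 2·12 = 47
23(ω_sun−ω_arm) = −47(ω_ring−ω_arm),  ω_ring = 0, ω_arm = 1
ω_sun = 1 − (47/23)(0−1) = 70/23
scale: ω_sun = 70/23 × 461 rpm = +1403.0435 rpm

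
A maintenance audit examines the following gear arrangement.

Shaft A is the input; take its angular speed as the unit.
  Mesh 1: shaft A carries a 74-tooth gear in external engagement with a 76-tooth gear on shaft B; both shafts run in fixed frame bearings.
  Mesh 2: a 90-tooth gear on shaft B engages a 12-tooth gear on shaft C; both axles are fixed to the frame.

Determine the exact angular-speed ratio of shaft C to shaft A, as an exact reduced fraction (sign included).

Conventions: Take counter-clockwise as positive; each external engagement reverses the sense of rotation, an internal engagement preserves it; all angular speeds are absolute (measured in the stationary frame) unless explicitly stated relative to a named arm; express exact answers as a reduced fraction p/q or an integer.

555/76

class = fixed-axis compound train [2 meshes; 2 ratios multiply, 2 sense flips]
mesh 1 [74T→76T]: running ratio 37/38, sense −
mesh 2 [90T→12T]: running ratio 555/76, sense +
ω_out/ω_in = 555/76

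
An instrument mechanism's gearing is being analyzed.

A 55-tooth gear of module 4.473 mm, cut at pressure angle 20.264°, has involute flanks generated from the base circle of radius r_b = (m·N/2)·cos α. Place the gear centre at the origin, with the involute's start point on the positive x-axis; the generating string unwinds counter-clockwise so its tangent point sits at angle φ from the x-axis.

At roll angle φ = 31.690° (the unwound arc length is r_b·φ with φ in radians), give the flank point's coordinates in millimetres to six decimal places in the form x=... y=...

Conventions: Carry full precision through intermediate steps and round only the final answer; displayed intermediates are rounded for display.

x=131.717399 y=6.311276

topology: single-mesh involute geometry — m = 4.473, N = 55
pitch radius r_p = m·N/2 = 4.473·55/2 = 123.007500
base radius r_b = r_p·cos α = 123.007500·cos 20.264° = 115.394164
roll angle φ = 31.690° = 0.55309484 rad
x = r_b·(cos φ + φ·sin φ) = 131.717399
y = r_b·(sin φ − φ·cos φ) = 6.311276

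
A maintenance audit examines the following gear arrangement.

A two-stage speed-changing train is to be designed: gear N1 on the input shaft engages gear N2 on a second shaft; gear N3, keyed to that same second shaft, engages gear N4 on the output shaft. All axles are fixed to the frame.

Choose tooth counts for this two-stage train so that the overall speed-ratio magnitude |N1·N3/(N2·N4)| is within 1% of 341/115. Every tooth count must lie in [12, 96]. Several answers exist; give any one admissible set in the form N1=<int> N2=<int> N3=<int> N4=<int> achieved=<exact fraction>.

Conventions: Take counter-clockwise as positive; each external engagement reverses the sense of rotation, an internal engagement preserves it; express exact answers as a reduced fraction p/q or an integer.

N1=31 N2=15 N3=33 N4=23 achieved=341/115

2-stage fixed-axis compound train for ratio 341/115
target = 341/115 in lowest terms: an exact hit needs N1·N3 = k·341 and N2·N4 = k·115 for one integer k, every count in [12, 96]; additionally prefer no 1:1 stage (N1 ≠ N2, N3 ≠ N4)
k = 1…2: no 1:1-free in-range split of k·341 and k·115 into factor pairs; take k = 3
k = 3: N1·N3 = 1023 = 31·33, N2·N4 = 345 = 15·23
achieved = 31·33/(15·23) = 341/115; |achieved − target| = 0 ≤ 341/11500 ✓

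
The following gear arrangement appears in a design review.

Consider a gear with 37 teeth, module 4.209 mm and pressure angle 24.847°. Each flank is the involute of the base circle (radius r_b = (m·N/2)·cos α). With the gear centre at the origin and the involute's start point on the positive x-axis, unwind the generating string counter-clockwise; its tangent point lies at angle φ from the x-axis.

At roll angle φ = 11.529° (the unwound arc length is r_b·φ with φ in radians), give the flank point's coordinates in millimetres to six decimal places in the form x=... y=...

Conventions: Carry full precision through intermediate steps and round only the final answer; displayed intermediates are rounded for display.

x=72.074644 y=0.191114

recognized (one wheel, involute flank): single-mesh tooth geometry, m = 4.209, N = 37
pitch radius r_p = m·N/2 = 4.209·37/2 = 77.866500
base radius r_b = r_p·cos α = 77.866500·cos 24.847° = 70.658639
roll angle φ = 11.529° = 0.20121901 rad
x = r_b·(cos φ + φ·sin φ) = 72.074644
y = r_b·(sin φ − φ·cos φ) = 0.191114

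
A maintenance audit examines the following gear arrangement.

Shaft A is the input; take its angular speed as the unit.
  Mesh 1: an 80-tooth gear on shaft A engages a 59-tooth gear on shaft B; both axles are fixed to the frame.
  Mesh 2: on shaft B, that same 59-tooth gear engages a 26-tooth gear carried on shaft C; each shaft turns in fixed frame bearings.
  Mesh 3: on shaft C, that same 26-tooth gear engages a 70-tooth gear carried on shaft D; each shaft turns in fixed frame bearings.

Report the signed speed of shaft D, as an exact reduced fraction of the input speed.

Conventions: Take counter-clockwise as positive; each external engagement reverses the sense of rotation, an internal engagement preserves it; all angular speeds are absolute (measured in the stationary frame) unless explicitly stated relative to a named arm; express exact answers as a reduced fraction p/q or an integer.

-8/7

3-mesh fixed-axis compound train (all bearings frame-fixed)
mesh 1 [80T→59T]: |ω|/ω_in = 1×80/59 = 80/59, sense flips to −
mesh 2 [59T→26T]: |ω|/ω_in = (80/59)×59/26 = 40/13, sense flips to +
mesh 3 [26T→70T]: |ω|/ω_in = (40/13)×26/70 = 8/7, sense flips to −
signed output speed (× input speed) = -8/7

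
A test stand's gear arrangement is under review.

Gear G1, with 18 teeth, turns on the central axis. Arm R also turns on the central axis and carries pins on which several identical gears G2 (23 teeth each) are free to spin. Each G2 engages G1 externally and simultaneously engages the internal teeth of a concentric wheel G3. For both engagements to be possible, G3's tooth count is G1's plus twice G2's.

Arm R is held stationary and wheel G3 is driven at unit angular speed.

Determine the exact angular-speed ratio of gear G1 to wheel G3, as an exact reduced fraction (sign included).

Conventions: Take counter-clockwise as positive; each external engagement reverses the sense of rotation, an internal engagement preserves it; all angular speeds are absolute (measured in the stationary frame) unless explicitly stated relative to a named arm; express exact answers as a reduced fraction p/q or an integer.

-32/9

topology: planetary set — G1 18T / G2 23T / G3 64T, arm = carrier (Willis)
ring teeth: 18 + 2·23 = 64
18(ω_sun−ω_arm) = −64(ω_ring−ω_arm),  ω_arm = 0, ω_ring = 1
ω_sun = 0 − (64/18)(1−0) = -32/9
ω_out/ω_in = -32/9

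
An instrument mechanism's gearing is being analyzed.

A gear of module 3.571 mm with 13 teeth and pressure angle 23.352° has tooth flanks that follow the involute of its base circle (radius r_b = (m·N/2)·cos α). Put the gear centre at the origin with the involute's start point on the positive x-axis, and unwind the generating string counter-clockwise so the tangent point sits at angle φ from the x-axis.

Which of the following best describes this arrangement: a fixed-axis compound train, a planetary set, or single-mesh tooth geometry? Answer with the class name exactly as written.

single-mesh tooth geometry

class = single-mesh tooth geometry [base-circle involute, m = 3.571, 13T]
classification: single-mesh tooth geometry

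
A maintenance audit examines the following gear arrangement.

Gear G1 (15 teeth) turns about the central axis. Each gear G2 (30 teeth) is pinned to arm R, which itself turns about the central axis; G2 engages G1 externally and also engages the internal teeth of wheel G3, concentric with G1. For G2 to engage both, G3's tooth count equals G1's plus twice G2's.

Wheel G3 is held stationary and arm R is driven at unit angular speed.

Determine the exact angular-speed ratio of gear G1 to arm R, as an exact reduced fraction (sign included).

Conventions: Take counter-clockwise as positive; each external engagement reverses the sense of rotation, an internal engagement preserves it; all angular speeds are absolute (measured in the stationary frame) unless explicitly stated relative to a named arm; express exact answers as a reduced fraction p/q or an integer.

6

recognized (axles ride arm R): planetary set, 15/30/75 teeth
ring teeth: 15 + 2·30 = 75
15(ω_sun−ω_arm) = −75(ω_ring−ω_arm),  ω_ring = 0, ω_arm = 1
ω_sun = 1 − (75/15)(0−1) = 6
ω_out/ω_in = 6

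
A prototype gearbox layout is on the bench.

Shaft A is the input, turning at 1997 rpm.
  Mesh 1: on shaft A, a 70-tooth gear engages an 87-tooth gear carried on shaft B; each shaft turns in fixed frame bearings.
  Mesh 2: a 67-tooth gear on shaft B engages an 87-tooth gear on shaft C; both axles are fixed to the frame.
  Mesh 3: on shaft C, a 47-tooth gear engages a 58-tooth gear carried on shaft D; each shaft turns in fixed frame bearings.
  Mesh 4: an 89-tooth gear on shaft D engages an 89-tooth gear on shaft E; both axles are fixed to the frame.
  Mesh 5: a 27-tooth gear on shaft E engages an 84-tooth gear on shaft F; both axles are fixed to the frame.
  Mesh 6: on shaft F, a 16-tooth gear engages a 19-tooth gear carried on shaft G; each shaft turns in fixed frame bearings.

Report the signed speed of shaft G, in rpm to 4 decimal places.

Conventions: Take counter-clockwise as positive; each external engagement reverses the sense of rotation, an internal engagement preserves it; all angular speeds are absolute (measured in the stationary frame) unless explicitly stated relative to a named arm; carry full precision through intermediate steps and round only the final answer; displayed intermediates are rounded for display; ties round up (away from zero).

recognized (7 fixed axles, 6 meshes): fixed-axis compound train
mesh 1 [70T→87T]: ω = 1997.0000×70/87 = 1606.7816 rpm, sense flips to −
mesh 2 [67T→87T]: ω = 1606.7816×67/87 = 1237.4065 rpm, sense flips to +
mesh 3 [47T→58T]: ω = 1237.4065×47/58 = 1002.7260 rpm, sense flips to −
mesh 4 [89T→89T]: ω = 1002.7260×89/89 = 1002.7260 rpm, sense flips to +
mesh 5 [27T→84T]: ω = 1002.7260×27/84 = 322.3048 rpm, sense flips to −
mesh 6 [16T→19T]: ω = 322.3048×16/19 = 271.4146 rpm, sense flips to +
signed output speed = +271.4146 rpm

+271.4146 rpm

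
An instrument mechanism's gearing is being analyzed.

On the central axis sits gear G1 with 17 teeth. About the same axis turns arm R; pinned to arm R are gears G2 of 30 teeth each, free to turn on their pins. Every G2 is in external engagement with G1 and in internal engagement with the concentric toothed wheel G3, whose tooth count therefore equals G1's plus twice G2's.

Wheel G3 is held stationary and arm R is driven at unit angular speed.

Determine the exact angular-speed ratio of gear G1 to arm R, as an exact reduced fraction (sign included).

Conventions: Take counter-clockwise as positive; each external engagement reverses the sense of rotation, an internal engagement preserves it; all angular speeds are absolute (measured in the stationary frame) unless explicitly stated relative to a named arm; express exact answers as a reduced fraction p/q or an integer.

recognized (axles ride arm R): planetary set, 17/30/77 teeth
ring teeth: 17 + 2·30 = 77
17(ω_sun−ω_arm) = −77(ω_ring−ω_arm),  ω_ring = 0, ω_arm = 1
ω_sun = 1 − (77/17)(0−1) = 94/17
ω_out/ω_in = 94/17

94/17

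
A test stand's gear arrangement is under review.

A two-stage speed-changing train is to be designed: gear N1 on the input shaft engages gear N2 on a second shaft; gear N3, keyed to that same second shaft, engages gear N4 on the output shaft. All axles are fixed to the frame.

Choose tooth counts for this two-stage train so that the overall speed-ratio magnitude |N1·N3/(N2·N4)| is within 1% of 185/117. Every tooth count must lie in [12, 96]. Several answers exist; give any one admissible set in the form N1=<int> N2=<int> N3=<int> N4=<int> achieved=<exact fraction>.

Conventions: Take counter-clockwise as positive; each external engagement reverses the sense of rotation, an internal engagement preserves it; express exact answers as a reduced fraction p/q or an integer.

2-stage fixed-axis compound train for ratio 185/117
target = 185/117 in lowest terms: an exact hit needs N1·N3 = k·185 and N2·N4 = k·117 for one integer k, every count in [12, 96]; additionally prefer no 1:1 stage (N1 ≠ N2, N3 ≠ N4)
k = 1…2: no 1:1-free in-range split of k·185 and k·117 into factor pairs; take k = 3
k = 3: N1·N3 = 555 = 15·37, N2·N4 = 351 = 13·27
achieved = 15·37/(13·27) = 185/117; |achieved − target| = 0 ≤ 37/2340 ✓

N1=15 N2=13 N3=37 N4=27 achieved=185/117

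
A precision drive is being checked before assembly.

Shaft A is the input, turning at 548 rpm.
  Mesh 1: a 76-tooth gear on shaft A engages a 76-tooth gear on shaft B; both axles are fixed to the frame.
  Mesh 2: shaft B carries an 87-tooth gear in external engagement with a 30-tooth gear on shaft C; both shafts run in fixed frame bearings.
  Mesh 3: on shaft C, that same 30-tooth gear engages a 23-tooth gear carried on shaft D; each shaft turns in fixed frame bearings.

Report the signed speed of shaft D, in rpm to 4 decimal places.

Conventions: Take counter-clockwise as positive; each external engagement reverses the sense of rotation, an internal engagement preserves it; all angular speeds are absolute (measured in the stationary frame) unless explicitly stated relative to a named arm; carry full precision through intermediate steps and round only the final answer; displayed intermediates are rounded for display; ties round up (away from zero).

class = fixed-axis compound train [3 meshes; 3 ratios multiply, 3 sense flips]
mesh 1 [76T→76T]: ω = 548.0000×76/76 = 548.0000 rpm, sense flips to −
mesh 2 [87T→30T]: ω = 548.0000×87/30 = 1589.2000 rpm, sense flips to +
mesh 3 [30T→23T]: ω = 1589.2000×30/23 = 2072.8696 rpm, sense flips to −
signed output speed = -2072.8696 rpm

-2072.8696 rpm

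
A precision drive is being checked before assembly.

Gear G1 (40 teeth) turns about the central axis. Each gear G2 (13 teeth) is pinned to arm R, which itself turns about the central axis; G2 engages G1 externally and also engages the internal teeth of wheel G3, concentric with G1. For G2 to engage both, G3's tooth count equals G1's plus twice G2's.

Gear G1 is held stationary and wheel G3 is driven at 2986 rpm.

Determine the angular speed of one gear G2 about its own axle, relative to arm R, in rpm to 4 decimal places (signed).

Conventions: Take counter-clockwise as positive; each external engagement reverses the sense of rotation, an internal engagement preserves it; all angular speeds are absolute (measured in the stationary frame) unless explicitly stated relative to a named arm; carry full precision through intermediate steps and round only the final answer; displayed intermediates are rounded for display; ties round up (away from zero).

+5720.6386 rpm

class = planetary set [G3 = 40+2·13 = 66; Willis about the carrier]
normalise by the input: solve with ω_ring = 1, then scale by 2986 rpm
ring teeth: 40 + 2·13 = 66
40(ω_sun−ω_arm) = −66(ω_ring−ω_arm),  ω_sun = 0, ω_ring = 1
40(0−ω_arm) = −66(1−ω_arm)  ⇒  106·ω_arm = 66  ⇒  ω_arm = 33/53
sun–planet mesh: 40·(0−33/53) = −13·(ω_p−ω_arm)  ⇒  ω_p−ω_arm = 1320/689
scale: ω_p−ω_arm = 1320/689 × 2986 rpm = +5720.6386 rpm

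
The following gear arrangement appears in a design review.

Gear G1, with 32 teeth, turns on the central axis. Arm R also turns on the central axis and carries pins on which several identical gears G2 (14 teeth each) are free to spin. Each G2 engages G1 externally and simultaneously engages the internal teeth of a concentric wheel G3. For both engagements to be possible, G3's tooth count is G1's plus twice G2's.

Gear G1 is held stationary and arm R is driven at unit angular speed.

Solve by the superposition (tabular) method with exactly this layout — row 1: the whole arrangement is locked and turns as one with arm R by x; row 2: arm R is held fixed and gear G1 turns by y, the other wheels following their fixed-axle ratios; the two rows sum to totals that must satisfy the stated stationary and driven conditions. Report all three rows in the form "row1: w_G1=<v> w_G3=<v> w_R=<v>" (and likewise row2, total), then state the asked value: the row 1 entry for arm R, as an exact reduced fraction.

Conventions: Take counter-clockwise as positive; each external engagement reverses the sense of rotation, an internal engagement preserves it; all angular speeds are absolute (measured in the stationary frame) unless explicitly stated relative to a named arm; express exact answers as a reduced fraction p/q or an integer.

class = planetary set [G3 = 32+2·14 = 60; Willis about the carrier]
row 1 — lock + rotate with arm: ω_sun = ω_ring = ω_arm = x
row 2 (arm held, sun turns y): ω_ring = −(32/60)·y, ω_arm = 0
boundary: total ω_sun = x + y = 0 and total ω_arm = x = 1  ⇒  y = -1, x = 1
row 2 ring = −(32/60)·(-1) = 8/15
totals (row 1 + row 2): sun 1 + (-1) = 0, ring 1 + 8/15 = 23/15, arm 1 + 0 = 1
asked cell (row1, arm) = 1

row1: w_G1=1 w_G3=1 w_R=1
row2: w_G1=-1 w_G3=8/15 w_R=0
total: w_G1=0 w_G3=23/15 w_R=1
asked value: 1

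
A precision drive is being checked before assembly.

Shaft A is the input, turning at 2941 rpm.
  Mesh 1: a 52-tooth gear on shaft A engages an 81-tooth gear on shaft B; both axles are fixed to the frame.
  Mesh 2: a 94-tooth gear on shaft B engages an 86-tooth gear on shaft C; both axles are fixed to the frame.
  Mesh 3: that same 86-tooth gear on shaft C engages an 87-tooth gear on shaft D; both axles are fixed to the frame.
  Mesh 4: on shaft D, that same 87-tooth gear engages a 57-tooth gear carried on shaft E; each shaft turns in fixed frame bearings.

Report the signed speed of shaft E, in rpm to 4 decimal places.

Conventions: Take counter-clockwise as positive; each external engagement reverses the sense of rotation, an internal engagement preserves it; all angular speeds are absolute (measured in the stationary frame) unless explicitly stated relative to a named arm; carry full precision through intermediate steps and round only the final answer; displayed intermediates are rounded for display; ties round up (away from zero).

+3113.6253 rpm

4-mesh fixed-axis compound train (all bearings frame-fixed)
mesh 1 [52T→81T]: ω = 2941.0000×52/81 = 1888.0494 rpm, sense flips to −
mesh 2 [94T→86T]: ω = 1888.0494×94/86 = 2063.6819 rpm, sense flips to +
mesh 3 [86T→87T]: ω = 2063.6819×86/87 = 2039.9614 rpm, sense flips to −
mesh 4 [87T→57T]: ω = 2039.9614×87/57 = 3113.6253 rpm, sense flips to +
signed output speed = +3113.6253 rpm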